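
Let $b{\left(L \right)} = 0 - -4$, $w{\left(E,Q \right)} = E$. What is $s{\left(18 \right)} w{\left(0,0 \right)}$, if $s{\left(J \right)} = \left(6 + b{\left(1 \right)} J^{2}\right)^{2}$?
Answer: $0$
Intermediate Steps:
$b{\left(L \right)} = 4$ ($b{\left(L \right)} = 0 + 4 = 4$)
$s{\left(J \right)} = \left(6 + 4 J^{2}\right)^{2}$
$s{\left(18 \right)} w{\left(0,0 \right)} = 4 \left(3 + 2 \cdot 18^{2}\right)^{2} \cdot 0 = 4 \left(3 + 2 \cdot 324\right)^{2} \cdot 0 = 4 \left(3 + 648\right)^{2} \cdot 0 = 4 \cdot 651^{2} \cdot 0 = 4 \cdot 423801 \cdot 0 = 1695204 \cdot 0 = 0$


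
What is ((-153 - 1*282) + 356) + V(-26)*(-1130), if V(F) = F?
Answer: 29301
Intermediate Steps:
((-153 - 1*282) + 356) + V(-26)*(-1130) = ((-153 - 1*282) + 356) - 26*(-1130) = ((-153 - 282) + 356) + 29380 = (-435 + 356) + 29380 = -79 + 29380 = 29301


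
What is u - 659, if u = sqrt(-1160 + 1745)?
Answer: -659 + 3*sqrt(65) ≈ -634.81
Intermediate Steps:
u = 3*sqrt(65) (u = sqrt(585) = 3*sqrt(65) ≈ 24.187)
u - 659 = 3*sqrt(65) - 659 = -659 + 3*sqrt(65)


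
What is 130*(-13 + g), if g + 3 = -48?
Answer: -8320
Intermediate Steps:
g = -51 (g = -3 - 48 = -51)
130*(-13 + g) = 130*(-13 - 51) = 130*(-64) = -8320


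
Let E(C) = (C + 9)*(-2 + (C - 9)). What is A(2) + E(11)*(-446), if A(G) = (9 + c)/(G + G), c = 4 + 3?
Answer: 4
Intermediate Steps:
E(C) = (-11 + C)*(9 + C) (E(C) = (9 + C)*(-2 + (-9 + C)) = (9 + C)*(-11 + C) = (-11 + C)*(9 + C))
c = 7
A(G) = 8/G (A(G) = (9 + 7)/(G + G) = 16/((2*G)) = 16*(1/(2*G)) = 8/G)
A(2) + E(11)*(-446) = 8/2 + (-99 + 11² - 2*11)*(-446) = 8*(½) + (-99 + 121 - 22)*(-446) = 4 + 0*(-446) = 4 + 0 = 4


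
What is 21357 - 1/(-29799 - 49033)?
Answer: 1683615025/78832 ≈ 21357.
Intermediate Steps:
21357 - 1/(-29799 - 49033) = 21357 - 1/(-78832) = 21357 - 1*(-1/78832) = 21357 + 1/78832 = 1683615025/78832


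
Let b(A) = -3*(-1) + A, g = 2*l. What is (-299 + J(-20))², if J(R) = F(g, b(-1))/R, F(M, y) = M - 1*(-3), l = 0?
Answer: 35796289/400 ≈ 89491.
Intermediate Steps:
g = 0 (g = 2*0 = 0)
b(A) = 3 + A
F(M, y) = 3 + M (F(M, y) = M + 3 = 3 + M)
J(R) = 3/R (J(R) = (3 + 0)/R = 3/R)
(-299 + J(-20))² = (-299 + 3/(-20))² = (-299 + 3*(-1/20))² = (-299 - 3/20)² = (-5983/20)² = 35796289/400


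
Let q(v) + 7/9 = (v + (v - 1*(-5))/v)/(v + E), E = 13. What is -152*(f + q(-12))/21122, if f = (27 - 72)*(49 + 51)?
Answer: 3086341/95049 ≈ 32.471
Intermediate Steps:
q(v) = -7/9 + (v + (5 + v)/v)/(13 + v) (q(v) = -7/9 + (v + (v - 1*(-5))/v)/(v + 13) = -7/9 + (v + (v + 5)/v)/(13 + v) = -7/9 + (v + (5 + v)/v)/(13 + v))
f = -4500 (f = -45*100 = -4500)
-152*(f + q(-12))/21122 = -152*(-4500 + (1/9)*(45 - 82*(-12) + 2*(-12)**2)/(-12*(13 - 12)))/21122 = -152*(-4500 + (1/9)*(-1/12)*(45 + 984 + 2*144)/1)*(1/21122) = -152*(-4500 + (1/9)*(-1/12)*1*(45 + 984 + 288))*(1/21122) = -152*(-4500 + (1/9)*(-1/12)*1*1317)*(1/21122) = -152*(-4500 - 439/36)*(1/21122) = -152*(-162439/36)*(1/21122) = (6172682/9)*(1/21122) = 3086341/95049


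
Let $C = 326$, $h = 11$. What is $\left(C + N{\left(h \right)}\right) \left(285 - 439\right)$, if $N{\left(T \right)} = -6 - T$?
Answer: $-47586$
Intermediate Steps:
$\left(C + N{\left(h \right)}\right) \left(285 - 439\right) = \left(326 - 17\right) \left(285 - 439\right) = \left(326 - 17\right) \left(-154\right) = 309 \left(-154\right) = -47586$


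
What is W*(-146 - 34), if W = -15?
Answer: 2700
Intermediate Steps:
W*(-146 - 34) = -15*(-146 - 34) = -15*(-180) = 2700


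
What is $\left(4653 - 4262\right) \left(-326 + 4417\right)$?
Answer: $1599581$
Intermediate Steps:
$\left(4653 - 4262\right) \left(-326 + 4417\right) = 391 \cdot 4091 = 1599581$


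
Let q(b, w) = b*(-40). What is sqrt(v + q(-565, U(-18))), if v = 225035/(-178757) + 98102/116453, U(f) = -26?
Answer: sqrt(9793274169330130506047239)/20816788921 ≈ 150.33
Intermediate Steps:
q(b, w) = -40*b
v = -8669581641/20816788921 (v = 225035*(-1/178757) + 98102*(1/116453) = -225035/178757 + 98102/116453 = -8669581641/20816788921 ≈ -0.41647)
sqrt(v + q(-565, U(-18))) = sqrt(-8669581641/20816788921 - 40*(-565)) = sqrt(-8669581641/20816788921 + 22600) = sqrt(470450760032959/20816788921) = sqrt(9793274169330130506047239)/20816788921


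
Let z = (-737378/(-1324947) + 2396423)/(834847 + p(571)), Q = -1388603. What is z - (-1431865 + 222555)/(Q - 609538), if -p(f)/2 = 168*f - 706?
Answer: 1770619055709293503/568670809804523127 ≈ 3.1136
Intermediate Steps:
p(f) = 1412 - 336*f (p(f) = -2*(168*f - 706) = -2*(-706 + 168*f) = 1412 - 336*f)
z = 3175134201959/853799821641 (z = (-737378/(-1324947) + 2396423)/(834847 + (1412 - 336*571)) = (-737378*(-1/1324947) + 2396423)/(834847 + (1412 - 191856)) = (737378/1324947 + 2396423)/(834847 - 190444) = (3175134201959/1324947)/644403 = (3175134201959/1324947)*(1/644403) = 3175134201959/853799821641 ≈ 3.7188)
z - (-1431865 + 222555)/(Q - 609538) = 3175134201959/853799821641 - (-1431865 + 222555)/(-1388603 - 609538) = 3175134201959/853799821641 - (-1209310)/(-1998141) = 3175134201959/853799821641 - (-1209310)*(-1)/1998141 = 3175134201959/853799821641 - 1*1209310/1998141 = 3175134201959/853799821641 - 1209310/1998141 = 1770619055709293503/568670809804523127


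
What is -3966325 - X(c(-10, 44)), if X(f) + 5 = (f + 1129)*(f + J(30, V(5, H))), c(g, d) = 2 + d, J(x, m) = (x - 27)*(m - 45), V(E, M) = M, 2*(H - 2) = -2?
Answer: -3865270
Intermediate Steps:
H = 1 (H = 2 + (½)*(-2) = 2 - 1 = 1)
J(x, m) = (-45 + m)*(-27 + x) (J(x, m) = (-27 + x)*(-45 + m) = (-45 + m)*(-27 + x))
X(f) = -5 + (-132 + f)*(1129 + f) (X(f) = -5 + (f + 1129)*(f + (1215 - 45*30 - 27*1 + 1*30)) = -5 + (1129 + f)*(f + (1215 - 1350 - 27 + 30)) = -5 + (1129 + f)*(f - 132) = -5 + (1129 + f)*(-132 + f) = -5 + (-132 + f)*(1129 + f))
-3966325 - X(c(-10, 44)) = -3966325 - (-149033 + (2 + 44)² + 997*(2 + 44)) = -3966325 - (-149033 + 46² + 997*46) = -3966325 - (-149033 + 2116 + 45862) = -3966325 - 1*(-101055) = -3966325 + 101055 = -3865270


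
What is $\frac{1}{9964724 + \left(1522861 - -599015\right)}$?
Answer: $\frac{1}{12086600} \approx 8.2736 \cdot 10^{-8}$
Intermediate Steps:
$\frac{1}{9964724 + \left(1522861 - -599015\right)} = \frac{1}{9964724 + \left(1522861 + 599015\right)} = \frac{1}{9964724 + 2121876} = \frac{1}{12086600}$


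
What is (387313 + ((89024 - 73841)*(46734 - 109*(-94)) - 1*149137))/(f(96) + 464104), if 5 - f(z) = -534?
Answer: 96151724/51627 ≈ 1862.4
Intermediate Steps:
f(z) = 539 (f(z) = 5 - 1*(-534) = 5 + 534 = 539)
(387313 + ((89024 - 73841)*(46734 - 109*(-94)) - 1*149137))/(f(96) + 464104) = (387313 + ((89024 - 73841)*(46734 - 109*(-94)) - 1*149137))/(539 + 464104) = (387313 + (15183*(46734 + 10246) - 149137))/464643 = (387313 + (15183*56980 - 149137))*(1/464643) = (387313 + (865127340 - 149137))*(1/464643) = (387313 + 864978203)*(1/464643) = 865365516*(1/464643) = 96151724/51627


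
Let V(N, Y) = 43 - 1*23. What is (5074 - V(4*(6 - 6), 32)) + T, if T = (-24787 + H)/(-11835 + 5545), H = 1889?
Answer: 15906279/3145 ≈ 5057.6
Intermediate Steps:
V(N, Y) = 20 (V(N, Y) = 43 - 23 = 20)
T = 11449/3145 (T = (-24787 + 1889)/(-11835 + 5545) = -22898/(-6290) = -22898*(-1/6290) = 11449/3145 ≈ 3.6404)
(5074 - V(4*(6 - 6), 32)) + T = (5074 - 1*20) + 11449/3145 = (5074 - 20) + 11449/3145 = 5054 + 11449/3145 = 15906279/3145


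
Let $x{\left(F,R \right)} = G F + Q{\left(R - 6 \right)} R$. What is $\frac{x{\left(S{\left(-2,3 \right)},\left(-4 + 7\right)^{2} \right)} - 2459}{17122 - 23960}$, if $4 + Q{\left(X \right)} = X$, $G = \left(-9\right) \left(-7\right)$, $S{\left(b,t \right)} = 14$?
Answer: $\frac{61}{263} \approx 0.23194$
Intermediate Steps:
$G = 63$
$Q{\left(X \right)} = -4 + X$
$x{\left(F,R \right)} = 63 F + R \left(-10 + R\right)$ ($x{\left(F,R \right)} = 63 F + \left(-4 + \left(R - 6\right)\right) R = 63 F + \left(-4 + \left(-6 + R\right)\right) R = 63 F + \left(-10 + R\right) R = 63 F + R \left(-10 + R\right)$)
$\frac{x{\left(S{\left(-2,3 \right)},\left(-4 + 7\right)^{2} \right)} - 2459}{17122 - 23960} = \frac{\left(63 \cdot 14 + \left(-4 + 7\right)^{2} \left(-10 + \left(-4 + 7\right)^{2}\right)\right) - 2459}{17122 - 23960} = \frac{\left(882 + 3^{2} \left(-10 + 3^{2}\right)\right) - 2459}{-6838} = \left(\left(882 + 9 \left(-10 + 9\right)\right) - 2459\right) \left(- \frac{1}{6838}\right) = \left(\left(882 + 9 \left(-1\right)\right) - 2459\right) \left(- \frac{1}{6838}\right) = \left(\left(882 - 9\right) - 2459\right) \left(- \frac{1}{6838}\right) = \left(873 - 2459\right) \left(- \frac{1}{6838}\right) = \left(-1586\right) \left(- \frac{1}{6838}\right) = \frac{61}{263}$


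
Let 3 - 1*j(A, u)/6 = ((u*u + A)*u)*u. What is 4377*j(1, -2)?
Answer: -446454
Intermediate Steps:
j(A, u) = 18 - 6*u²*(A + u²) (j(A, u) = 18 - 6*(u*u + A)*u*u = 18 - 6*(u² + A)*u*u = 18 - 6*(A + u²)*u*u = 18 - 6*u*(A + u²)*u = 18 - 6*u²*(A + u²))
4377*j(1, -2) = 4377*(18 - 6*(-2)⁴ - 6*1*(-2)²) = 4377*(18 - 6*16 - 6*1*4) = 4377*(18 - 96 - 24) = 4377*(-102) = -446454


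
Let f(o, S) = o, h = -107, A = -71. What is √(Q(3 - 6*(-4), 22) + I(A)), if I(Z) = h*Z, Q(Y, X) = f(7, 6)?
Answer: 2*√1901 ≈ 87.201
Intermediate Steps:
Q(Y, X) = 7
I(Z) = -107*Z
√(Q(3 - 6*(-4), 22) + I(A)) = √(7 - 107*(-71)) = √(7 + 7597) = √7604 = 2*√1901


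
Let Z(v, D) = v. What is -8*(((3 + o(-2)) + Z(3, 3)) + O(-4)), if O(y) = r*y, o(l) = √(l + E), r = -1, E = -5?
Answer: -80 - 8*I*√7 ≈ -80.0 - 21.166*I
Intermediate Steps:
o(l) = √(-5 + l) (o(l) = √(l - 5) = √(-5 + l))
O(y) = -y
-8*(((3 + o(-2)) + Z(3, 3)) + O(-4)) = -8*(((3 + √(-5 - 2)) + 3) - 1*(-4)) = -8*(((3 + √(-7)) + 3) + 4) = -8*(((3 + I*√7) + 3) + 4) = -8*((6 + I*√7) + 4) = -8*(10 + I*√7) = -80 - 8*I*√7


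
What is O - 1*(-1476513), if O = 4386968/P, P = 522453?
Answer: 771413033357/522453 ≈ 1.4765e+6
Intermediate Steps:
O = 4386968/522453 ≈ 8.3969
O - 1*(-1476513) = 4386968/522453 - 1*(-1476513) = 4386968/522453 + 1476513 = 771413033357/522453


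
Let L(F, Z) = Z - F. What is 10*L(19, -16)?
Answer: -350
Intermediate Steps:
10*L(19, -16) = 10*(-16 - 1*19) = 10*(-16 - 19) = 10*(-35) = -350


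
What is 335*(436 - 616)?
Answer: -60300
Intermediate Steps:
335*(436 - 616) = 335*(-180) = -60300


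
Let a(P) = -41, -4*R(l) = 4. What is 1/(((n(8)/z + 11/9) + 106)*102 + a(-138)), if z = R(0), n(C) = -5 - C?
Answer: 3/36665 ≈ 8.1822e-5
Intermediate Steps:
R(l) = -1 (R(l) = -1/4*4 = -1)
z = -1
1/(((n(8)/z + 11/9) + 106)*102 + a(-138)) = 1/((((-5 - 1*8)/(-1) + 11/9) + 106)*102 - 41) = 1/((((-5 - 8)*(-1) + 11*(1/9)) + 106)*102 - 41) = 1/(((-13*(-1) + 11/9) + 106)*102 - 41) = 1/(((13 + 11/9) + 106)*102 - 41) = 1/((128/9 + 106)*102 - 41) = 1/((1082/9)*102 - 41) = 1/(36788/3 - 41) = 1/(36665/3) = 3/36665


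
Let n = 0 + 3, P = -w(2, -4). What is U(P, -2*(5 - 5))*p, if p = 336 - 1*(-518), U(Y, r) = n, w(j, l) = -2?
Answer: 2562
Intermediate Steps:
P = 2 (P = -1*(-2) = 2)
n = 3
U(Y, r) = 3
p = 854 (p = 336 + 518 = 854)
U(P, -2*(5 - 5))*p = 3*854 = 2562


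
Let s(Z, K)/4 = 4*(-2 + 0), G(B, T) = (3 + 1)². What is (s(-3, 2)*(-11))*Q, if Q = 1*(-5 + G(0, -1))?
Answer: 3872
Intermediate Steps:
G(B, T) = 16 (G(B, T) = 4² = 16)
s(Z, K) = -32 (s(Z, K) = 4*(4*(-2 + 0)) = 4*(4*(-2)) = 4*(-8) = -32)
Q = 11 (Q = 1*(-5 + 16) = 1*11 = 11)
(s(-3, 2)*(-11))*Q = -32*(-11)*11 = 352*11 = 3872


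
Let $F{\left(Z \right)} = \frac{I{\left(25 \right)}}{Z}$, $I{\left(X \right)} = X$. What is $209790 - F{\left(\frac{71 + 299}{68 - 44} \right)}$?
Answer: $\frac{7762170}{37} \approx 2.0979 \cdot 10^{5}$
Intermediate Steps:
$F{\left(Z \right)} = \frac{25}{Z}$
$209790 - F{\left(\frac{71 + 299}{68 - 44} \right)} = 209790 - \frac{25}{\left(71 + 299\right) \frac{1}{68 - 44}} = 209790 - \frac{25}{370 \frac{1}{68 - 44}} = 209790 - \frac{25}{370 \cdot \frac{1}{24}} = 209790 - \frac{25}{\frac{185}{12}} = 209790 - 25 \cdot \frac{12}{185} = 209790 - \frac{60}{37} = \frac{7762170}{37}$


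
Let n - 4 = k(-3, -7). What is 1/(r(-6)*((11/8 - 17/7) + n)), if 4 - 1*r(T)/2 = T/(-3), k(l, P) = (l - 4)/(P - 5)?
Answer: 42/593 ≈ 0.070826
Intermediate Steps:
k(l, P) = (-4 + l)/(-5 + P)
n = 55/12 (n = 4 + (-4 - 3)/(-5 - 7) = 4 - 7/(-12) = 4 - 1/12*(-7) = 4 + 7/12 = 55/12 ≈ 4.5833)
r(T) = 8 + 2*T/3 (r(T) = 8 - 2*T/(-3) = 8 - 2*T*(-1)/3 = 8 - (-2)*T/3 = 8 + 2*T/3)
1/(r(-6)*((11/8 - 17/7) + n)) = 1/((8 + (⅔)*(-6))*((11/8 - 17/7) + 55/12)) = 1/((8 - 4)*((11*(⅛) - 17*⅐) + 55/12)) = 1/(4*((11/8 - 17/7) + 55/12)) = 1/(4*(-59/56 + 55/12)) = 1/(4*(593/168)) = 1/(593/42) = 42/593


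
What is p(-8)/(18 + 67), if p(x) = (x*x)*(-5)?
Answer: -64/17 ≈ -3.7647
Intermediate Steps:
p(x) = -5*x² (p(x) = x²*(-5) = -5*x²)
p(-8)/(18 + 67) = (-5*(-8)²)/(18 + 67) = -5*64/85 = -320*1/85 = -64/17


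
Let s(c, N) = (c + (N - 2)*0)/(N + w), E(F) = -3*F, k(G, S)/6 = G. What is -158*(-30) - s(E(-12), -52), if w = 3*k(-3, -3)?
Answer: 251238/53 ≈ 4740.3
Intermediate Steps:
k(G, S) = 6*G
w = -54 (w = 3*(6*(-3)) = 3*(-18) = -54)
s(c, N) = c/(-54 + N) (s(c, N) = (c + (N - 2)*0)/(N - 54) = (c + (-2 + N)*0)/(-54 + N) = (c + 0)/(-54 + N) = c/(-54 + N))
-158*(-30) - s(E(-12), -52) = -158*(-30) - (-3*(-12))/(-54 - 52) = 4740 - 36/(-106) = 4740 - 36*(-1)/106 = 4740 - 1*(-18/53) = 4740 + 18/53 = 251238/53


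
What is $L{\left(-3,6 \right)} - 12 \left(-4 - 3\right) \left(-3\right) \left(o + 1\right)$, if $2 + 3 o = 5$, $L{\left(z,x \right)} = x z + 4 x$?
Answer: $-498$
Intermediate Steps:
$L{\left(z,x \right)} = 4 x + x z$
$o = 1$ ($o = - \frac{2}{3} + \frac{1}{3} \cdot 5 = - \frac{2}{3} + \frac{5}{3} = 1$)
$L{\left(-3,6 \right)} - 12 \left(-4 - 3\right) \left(-3\right) \left(o + 1\right) = 6 \left(4 - 3\right) - 12 \left(-4 - 3\right) \left(-3\right) \left(1 + 1\right) = 6 \cdot 1 - 12 \left(-7\right) \left(-3\right) 2 = 6 - 12 \cdot 21 \cdot 2 = 6 - 504 = -498$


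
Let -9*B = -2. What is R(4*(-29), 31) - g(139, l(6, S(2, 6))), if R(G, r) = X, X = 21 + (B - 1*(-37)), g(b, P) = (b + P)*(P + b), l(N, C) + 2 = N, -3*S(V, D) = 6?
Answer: -183517/9 ≈ -20391.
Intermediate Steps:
B = 2/9 (B = -⅑*(-2) = 2/9 ≈ 0.22222)
S(V, D) = -2 (S(V, D) = -⅓*6 = -2)
l(N, C) = -2 + N
g(b, P) = (P + b)² (g(b, P) = (P + b)*(P + b) = (P + b)²)
X = 524/9 (X = 21 + (2/9 - 1*(-37)) = 21 + (2/9 + 37) = 21 + 335/9 = 524/9 ≈ 58.222)
R(G, r) = 524/9
R(4*(-29), 31) - g(139, l(6, S(2, 6))) = 524/9 - ((-2 + 6) + 139)² = 524/9 - (4 + 139)² = 524/9 - 1*143² = 524/9 - 1*20449 = 524/9 - 20449 = -183517/9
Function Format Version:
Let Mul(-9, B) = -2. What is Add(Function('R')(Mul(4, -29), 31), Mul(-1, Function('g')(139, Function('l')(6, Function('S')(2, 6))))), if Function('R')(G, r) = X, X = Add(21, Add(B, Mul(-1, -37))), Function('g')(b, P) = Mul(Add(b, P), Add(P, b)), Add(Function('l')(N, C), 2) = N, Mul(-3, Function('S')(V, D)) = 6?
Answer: Rational(-183517, 9) ≈ -20391.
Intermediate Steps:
B = Rational(2, 9) (B = Mul(Rational(-1, 9), -2) = Rational(2, 9) ≈ 0.22222)
Function('S')(V, D) = -2 (Function('S')(V, D) = Mul(Rational(-1, 3), 6) = -2)
Function('l')(N, C) = Add(-2, N)
Function('g')(b, P) = Pow(Add(P, b), 2) (Function('g')(b, P) = Mul(Add(P, b), Add(P, b)) = Pow(Add(P, b), 2))
X = Rational(524, 9) (X = Add(21, Add(Rational(2, 9), Mul(-1, -37))) = Add(21, Add(Rational(2, 9), 37)) = Add(21, Rational(335, 9)) = Rational(524, 9) ≈ 58.222)
Function('R')(G, r) = Rational(524, 9)
Add(Function('R')(Mul(4, -29), 31), Mul(-1, Function('g')(139, Function('l')(6, Function('S')(2, 6))))) = Add(Rational(524, 9), Mul(-1, Pow(Add(Add(-2, 6), 139), 2))) = Add(Rational(524, 9), Mul(-1, Pow(Add(4, 139), 2))) = Add(Rational(524, 9), Mul(-1, Pow(143, 2))) = Add(Rational(524, 9), Mul(-1, 20449)) = Add(Rational(524, 9), -20449) = Rational(-183517, 9)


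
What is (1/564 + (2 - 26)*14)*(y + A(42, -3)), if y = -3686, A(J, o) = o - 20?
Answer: 702866627/564 ≈ 1.2462e+6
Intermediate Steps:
A(J, o) = -20 + o
(1/564 + (2 - 26)*14)*(y + A(42, -3)) = (1/564 + (2 - 26)*14)*(-3686 + (-20 - 3)) = (1/564 - 24*14)*(-3686 - 23) = (1/564 - 336)*(-3709) = -189503/564*(-3709) = 702866627/564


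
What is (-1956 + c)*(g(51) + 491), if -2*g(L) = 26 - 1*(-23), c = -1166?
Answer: -1456413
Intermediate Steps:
g(L) = -49/2 (g(L) = -(26 - 1*(-23))/2 = -(26 + 23)/2 = -1/2*49 = -49/2)
(-1956 + c)*(g(51) + 491) = (-1956 - 1166)*(-49/2 + 491) = -3122*933/2 = -1456413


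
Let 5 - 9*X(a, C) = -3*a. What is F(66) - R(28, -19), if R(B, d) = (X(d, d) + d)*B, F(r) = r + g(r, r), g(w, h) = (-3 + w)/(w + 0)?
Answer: 150625/198 ≈ 760.73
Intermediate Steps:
X(a, C) = 5/9 + a/3 (X(a, C) = 5/9 - (-1)*a/3 = 5/9 + a/3)
g(w, h) = (-3 + w)/w
F(r) = r + (-3 + r)/r
R(B, d) = B*(5/9 + 4*d/3) (R(B, d) = ((5/9 + d/3) + d)*B = (5/9 + 4*d/3)*B = B*(5/9 + 4*d/3))
F(66) - R(28, -19) = (1 + 66 - 3/66) - 28*(5 + 12*(-19))/9 = (1 + 66 - 3*1/66) - 28*(5 - 228)/9 = (1 + 66 - 1/22) - 28*(-223)/9 = 1473/22 - 1*(-6244/9) = 1473/22 + 6244/9 = 150625/198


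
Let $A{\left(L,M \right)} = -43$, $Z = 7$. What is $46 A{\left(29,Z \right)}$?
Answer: $-1978$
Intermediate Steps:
$46 A{\left(29,Z \right)} = 46 \left(-43\right) = -1978$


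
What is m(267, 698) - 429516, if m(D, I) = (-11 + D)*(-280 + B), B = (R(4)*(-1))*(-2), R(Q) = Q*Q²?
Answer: -468428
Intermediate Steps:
R(Q) = Q³
B = 128 (B = (4³*(-1))*(-2) = (64*(-1))*(-2) = -64*(-2) = 128)
m(D, I) = 1672 - 152*D (m(D, I) = (-11 + D)*(-280 + 128) = (-11 + D)*(-152) = 1672 - 152*D)
m(267, 698) - 429516 = (1672 - 152*267) - 429516 = (1672 - 40584) - 429516 = -38912 - 429516 = -468428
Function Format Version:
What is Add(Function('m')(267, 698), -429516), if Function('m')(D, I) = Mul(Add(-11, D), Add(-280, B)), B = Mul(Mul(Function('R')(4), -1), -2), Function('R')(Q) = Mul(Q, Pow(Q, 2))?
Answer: -468428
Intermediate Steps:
Function('R')(Q) = Pow(Q, 3)
B = 128 (B = Mul(Mul(Pow(4, 3), -1), -2) = Mul(Mul(64, -1), -2) = Mul(-64, -2) = 128)
Function('m')(D, I) = Add(1672, Mul(-152, D)) (Function('m')(D, I) = Mul(Add(-11, D), Add(-280, 128)) = Mul(Add(-11, D), -152) = Add(1672, Mul(-152, D)))
Add(Function('m')(267, 698), -429516) = Add(Add(1672, Mul(-152, 267)), -429516) = Add(Add(1672, -40584), -429516) = Add(-38912, -429516) = -468428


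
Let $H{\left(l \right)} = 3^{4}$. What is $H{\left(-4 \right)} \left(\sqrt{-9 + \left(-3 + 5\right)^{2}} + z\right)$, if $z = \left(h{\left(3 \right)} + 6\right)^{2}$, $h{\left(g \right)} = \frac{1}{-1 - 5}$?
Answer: $\frac{11025}{4} + 81 i \sqrt{5} \approx 2756.3 + 181.12 i$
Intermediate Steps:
$h{\left(g \right)} = - \frac{1}{6}$ ($h{\left(g \right)} = \frac{1}{-6} = - \frac{1}{6}$)
$H{\left(l \right)} = 81$
$z = \frac{1225}{36}$ ($z = \left(- \frac{1}{6} + 6\right)^{2} = \left(\frac{35}{6}\right)^{2} = \frac{1225}{36} \approx 34.028$)
$H{\left(-4 \right)} \left(\sqrt{-9 + \left(-3 + 5\right)^{2}} + z\right) = 81 \left(\sqrt{-9 + \left(-3 + 5\right)^{2}} + \frac{1225}{36}\right) = 81 \left(\sqrt{-9 + 2^{2}} + \frac{1225}{36}\right) = 81 \left(\sqrt{-9 + 4} + \frac{1225}{36}\right) = 81 \left(\sqrt{-5} + \frac{1225}{36}\right) = 81 \left(i \sqrt{5} + \frac{1225}{36}\right) = 81 \left(\frac{1225}{36} + i \sqrt{5}\right) = \frac{11025}{4} + 81 i \sqrt{5}$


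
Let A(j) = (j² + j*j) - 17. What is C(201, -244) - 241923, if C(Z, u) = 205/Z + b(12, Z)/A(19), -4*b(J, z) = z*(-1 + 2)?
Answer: -45708752387/188940 ≈ -2.4192e+5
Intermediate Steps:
A(j) = -17 + 2*j² (A(j) = (j² + j²) - 17 = 2*j² - 17 = -17 + 2*j²)
b(J, z) = -z/4 (b(J, z) = -z*(-1 + 2)/4 = -z/4)
C(Z, u) = 205/Z - Z/2820 (C(Z, u) = 205/Z + (-Z/4)/(-17 + 2*19²) = 205/Z + (-Z/4)/(-17 + 2*361) = 205/Z + (-Z/4)/(-17 + 722) = 205/Z - Z/4/705 = 205/Z - Z/4*(1/705) = 205/Z - Z/2820)
C(201, -244) - 241923 = (205/201 - 1/2820*201) - 241923 = (205*(1/201) - 67/940) - 241923 = (205/201 - 67/940) - 241923 = 179233/188940 - 241923 = -45708752387/188940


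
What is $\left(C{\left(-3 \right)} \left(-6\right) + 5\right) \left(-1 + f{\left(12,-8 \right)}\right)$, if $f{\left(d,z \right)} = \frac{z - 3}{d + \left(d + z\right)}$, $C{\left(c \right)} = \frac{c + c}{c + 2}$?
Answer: $\frac{837}{16} \approx 52.313$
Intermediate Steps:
$C{\left(c \right)} = \frac{2 c}{2 + c}$
$f{\left(d,z \right)} = \frac{-3 + z}{z + 2 d}$
$\left(C{\left(-3 \right)} \left(-6\right) + 5\right) \left(-1 + f{\left(12,-8 \right)}\right) = \left(2 \left(-3\right) \frac{1}{2 - 3} \left(-6\right) + 5\right) \left(-1 + \frac{-3 - 8}{-8 + 2 \cdot 12}\right) = \left(2 \left(-3\right) \frac{1}{-1} \left(-6\right) + 5\right) \left(-1 + \frac{1}{-8 + 24} \left(-11\right)\right) = \left(2 \left(-3\right) \left(-1\right) \left(-6\right) + 5\right) \left(-1 + \frac{1}{16} \left(-11\right)\right) = \left(6 \left(-6\right) + 5\right) \left(-1 + \frac{1}{16} \left(-11\right)\right) = \left(-36 + 5\right) \left(-1 - \frac{11}{16}\right) = \left(-31\right) \left(- \frac{27}{16}\right) = \frac{837}{16}$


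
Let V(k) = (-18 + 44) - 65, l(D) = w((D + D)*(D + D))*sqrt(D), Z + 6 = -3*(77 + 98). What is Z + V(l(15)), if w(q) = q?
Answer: -570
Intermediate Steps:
Z = -531 (Z = -6 - 3*(77 + 98) = -6 - 3*175 = -6 - 525 = -531)
l(D) = 4*D**(5/2) (l(D) = ((D + D)*(D + D))*sqrt(D) = ((2*D)*(2*D))*sqrt(D) = (4*D**2)*sqrt(D) = 4*D**(5/2))
V(k) = -39 (V(k) = 26 - 65 = -39)
Z + V(l(15)) = -531 - 39 = -570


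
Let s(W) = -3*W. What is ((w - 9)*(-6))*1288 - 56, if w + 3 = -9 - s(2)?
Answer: 115864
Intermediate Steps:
w = -6 (w = -3 + (-9 - (-3)*2) = -3 + (-9 - 1*(-6)) = -3 + (-9 + 6) = -3 - 3 = -6)
((w - 9)*(-6))*1288 - 56 = ((-6 - 9)*(-6))*1288 - 56 = -15*(-6)*1288 - 56 = 90*1288 - 56 = 115920 - 56 = 115864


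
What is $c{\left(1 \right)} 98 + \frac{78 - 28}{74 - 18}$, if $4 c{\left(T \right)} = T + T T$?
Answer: $\frac{1397}{28} \approx 49.893$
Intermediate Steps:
$c{\left(T \right)} = \frac{T}{4} + \frac{T^{2}}{4}$ ($c{\left(T \right)} = \frac{T + T T}{4} = \frac{T + T^{2}}{4} = \frac{T}{4} + \frac{T^{2}}{4}$)
$c{\left(1 \right)} 98 + \frac{78 - 28}{74 - 18} = \frac{1}{4} \cdot 1 \left(1 + 1\right) 98 + \frac{78 - 28}{74 - 18} = \frac{1}{4} \cdot 1 \cdot 2 \cdot 98 + \frac{50}{74 - 18} = \frac{1}{2} \cdot 98 + \frac{50}{56} = 49 + 50 \cdot \frac{1}{56} = 49 + \frac{25}{28} = \frac{1397}{28}$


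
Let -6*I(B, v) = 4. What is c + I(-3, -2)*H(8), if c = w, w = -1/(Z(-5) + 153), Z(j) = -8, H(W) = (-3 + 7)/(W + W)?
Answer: -151/870 ≈ -0.17356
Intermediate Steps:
I(B, v) = -⅔ (I(B, v) = -⅙*4 = -⅔)
H(W) = 2/W (H(W) = 4/((2*W)) = 4*(1/(2*W)) = 2/W)
w = -1/145 (w = -1/(-8 + 153) = -1/145 ≈ -0.0068966)
c = -1/145 ≈ -0.0068966
c + I(-3, -2)*H(8) = -1/145 - 4/(3*8) = -1/145 - ⅔*¼ = -1/145 - ⅙ = -151/870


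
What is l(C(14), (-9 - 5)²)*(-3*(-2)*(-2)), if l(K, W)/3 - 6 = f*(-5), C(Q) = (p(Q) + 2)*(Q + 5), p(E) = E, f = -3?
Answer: -756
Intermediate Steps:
C(Q) = (2 + Q)*(5 + Q) (C(Q) = (Q + 2)*(Q + 5) = (2 + Q)*(5 + Q))
l(K, W) = 63 (l(K, W) = 18 + 3*(-3*(-5)) = 18 + 3*15 = 18 + 45 = 63)
l(C(14), (-9 - 5)²)*(-3*(-2)*(-2)) = 63*(-3*(-2)*(-2)) = 63*(6*(-2)) = 63*(-12) = -756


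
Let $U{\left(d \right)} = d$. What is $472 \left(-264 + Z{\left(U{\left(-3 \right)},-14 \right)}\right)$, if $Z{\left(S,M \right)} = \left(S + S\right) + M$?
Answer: $-134048$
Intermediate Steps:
$Z{\left(S,M \right)} = M + 2 S$ ($Z{\left(S,M \right)} = 2 S + M = M + 2 S$)
$472 \left(-264 + Z{\left(U{\left(-3 \right)},-14 \right)}\right) = 472 \left(-264 + \left(-14 + 2 \left(-3\right)\right)\right) = 472 \left(-264 - 20\right) = 472 \left(-284\right) = -134048$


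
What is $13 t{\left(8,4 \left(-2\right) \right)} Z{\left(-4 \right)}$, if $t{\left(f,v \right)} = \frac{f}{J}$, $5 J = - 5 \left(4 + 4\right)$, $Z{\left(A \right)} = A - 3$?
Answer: $91$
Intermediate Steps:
$Z{\left(A \right)} = -3 + A$ ($Z{\left(A \right)} = A - 3 = -3 + A$)
$J = -8$ ($J = \frac{\left(-5\right) \left(4 + 4\right)}{5} = \frac{\left(-5\right) 8}{5} = \frac{1}{5} \left(-40\right) = -8$)
$t{\left(f,v \right)} = - \frac{f}{8}$ ($t{\left(f,v \right)} = \frac{f}{-8} = f \left(- \frac{1}{8}\right) = - \frac{f}{8}$)
$13 t{\left(8,4 \left(-2\right) \right)} Z{\left(-4 \right)} = 13 \left(\left(- \frac{1}{8}\right) 8\right) \left(-3 - 4\right) = 13 \left(-1\right) \left(-7\right) = \left(-13\right) \left(-7\right) = 91$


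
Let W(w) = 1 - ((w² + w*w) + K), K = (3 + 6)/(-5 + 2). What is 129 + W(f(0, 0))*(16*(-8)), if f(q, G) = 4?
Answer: 3713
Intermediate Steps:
K = -3 (K = 9/(-3) = 9*(-⅓) = -3)
W(w) = 4 - 2*w² (W(w) = 1 - ((w² + w*w) - 3) = 1 - ((w² + w²) - 3) = 1 - (2*w² - 3) = 1 - (-3 + 2*w²) = 1 + (3 - 2*w²) = 4 - 2*w²)
129 + W(f(0, 0))*(16*(-8)) = 129 + (4 - 2*4²)*(16*(-8)) = 129 + (4 - 2*16)*(-128) = 129 + (4 - 32)*(-128) = 129 - 28*(-128) = 129 + 3584 = 3713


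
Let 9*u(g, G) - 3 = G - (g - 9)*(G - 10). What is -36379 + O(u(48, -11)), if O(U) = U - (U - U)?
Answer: -326600/9 ≈ -36289.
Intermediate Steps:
u(g, G) = ⅓ + G/9 - (-10 + G)*(-9 + g)/9 (u(g, G) = ⅓ + (G - (g - 9)*(G - 10))/9 = ⅓ + (G - (-9 + g)*(-10 + G))/9 = ⅓ + (G - (-10 + G)*(-9 + g))/9 = ⅓ + (G/9 - (-10 + G)*(-9 + g)/9) = ⅓ + G/9 - (-10 + G)*(-9 + g)/9)
O(U) = U (O(U) = U - 1*0 = U + 0 = U)
-36379 + O(u(48, -11)) = -36379 + (-29/3 + (10/9)*(-11) + (10/9)*48 - ⅑*(-11)*48) = -36379 + (-29/3 - 110/9 + 160/3 + 176/3) = -36379 + 811/9 = -326600/9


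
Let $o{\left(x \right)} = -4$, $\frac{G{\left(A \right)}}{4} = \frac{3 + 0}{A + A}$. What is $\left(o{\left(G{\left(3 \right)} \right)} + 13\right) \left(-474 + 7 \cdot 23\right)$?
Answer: $-2817$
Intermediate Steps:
$G{\left(A \right)} = \frac{6}{A}$ ($G{\left(A \right)} = 4 \frac{3 + 0}{A + A} = 4 \frac{3}{2 A} = \frac{6}{A}$)
$\left(o{\left(G{\left(3 \right)} \right)} + 13\right) \left(-474 + 7 \cdot 23\right) = \left(-4 + 13\right) \left(-474 + 7 \cdot 23\right) = 9 \left(-474 + 161\right) = 9 \left(-313\right) = -2817$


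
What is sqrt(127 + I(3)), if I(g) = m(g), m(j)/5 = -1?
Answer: sqrt(122) ≈ 11.045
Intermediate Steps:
m(j) = -5 (m(j) = 5*(-1) = -5)
I(g) = -5
sqrt(127 + I(3)) = sqrt(127 - 5) = sqrt(122)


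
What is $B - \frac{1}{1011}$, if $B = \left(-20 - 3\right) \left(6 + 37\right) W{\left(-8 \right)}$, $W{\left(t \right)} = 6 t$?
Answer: $\frac{47994191}{1011} \approx 47472.0$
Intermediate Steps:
$B = 47472$ ($B = \left(-20 - 3\right) \left(6 + 37\right) 6 \left(-8\right) = \left(-23\right) 43 \left(-48\right) = \left(-989\right) \left(-48\right) = 47472$)
$B - \frac{1}{1011} = 47472 - \frac{1}{1011} = \frac{47994191}{1011}$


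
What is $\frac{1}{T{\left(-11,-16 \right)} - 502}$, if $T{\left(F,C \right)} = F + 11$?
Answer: $- \frac{1}{502} \approx -0.001992$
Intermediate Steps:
$T{\left(F,C \right)} = 11 + F$
$\frac{1}{T{\left(-11,-16 \right)} - 502} = \frac{1}{\left(11 - 11\right) - 502} = \frac{1}{0 - 502} = \frac{1}{-502} = - \frac{1}{502}$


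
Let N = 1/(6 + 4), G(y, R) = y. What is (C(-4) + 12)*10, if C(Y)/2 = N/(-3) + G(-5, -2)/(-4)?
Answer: 433/3 ≈ 144.33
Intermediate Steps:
N = ⅒ (N = 1/10 = ⅒ ≈ 0.10000)
C(Y) = 73/30 (C(Y) = 2*((⅒)/(-3) - 5/(-4)) = 2*((⅒)*(-⅓) - 5*(-¼)) = 2*(-1/30 + 5/4) = 2*(73/60) = 73/30)
(C(-4) + 12)*10 = (73/30 + 12)*10 = (433/30)*10 = 433/3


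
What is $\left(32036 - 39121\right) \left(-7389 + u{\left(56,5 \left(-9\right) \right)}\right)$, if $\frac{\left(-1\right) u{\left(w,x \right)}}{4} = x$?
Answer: $51075765$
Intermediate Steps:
$u{\left(w,x \right)} = - 4 x$
$\left(32036 - 39121\right) \left(-7389 + u{\left(56,5 \left(-9\right) \right)}\right) = \left(32036 - 39121\right) \left(-7389 - 4 \cdot 5 \left(-9\right)\right) = - 7085 \left(-7389 - -180\right) = - 7085 \left(-7389 + 180\right) = \left(-7085\right) \left(-7209\right) = 51075765$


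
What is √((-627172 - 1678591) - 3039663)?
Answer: I*√5345426 ≈ 2312.0*I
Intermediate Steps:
√((-627172 - 1678591) - 3039663) = √(-2305763 - 3039663) = √(-5345426) = I*√5345426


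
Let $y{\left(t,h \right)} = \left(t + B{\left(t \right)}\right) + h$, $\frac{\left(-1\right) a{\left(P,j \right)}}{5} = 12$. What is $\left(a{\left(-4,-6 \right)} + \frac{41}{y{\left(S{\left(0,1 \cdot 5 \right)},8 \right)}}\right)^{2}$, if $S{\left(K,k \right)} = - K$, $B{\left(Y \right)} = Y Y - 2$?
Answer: $\frac{101761}{36} \approx 2826.7$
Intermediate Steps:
$B{\left(Y \right)} = -2 + Y^{2}$ ($B{\left(Y \right)} = Y^{2} - 2 = -2 + Y^{2}$)
$a{\left(P,j \right)} = -60$ ($a{\left(P,j \right)} = \left(-5\right) 12 = -60$)
$y{\left(t,h \right)} = -2 + h + t + t^{2}$ ($y{\left(t,h \right)} = \left(t + \left(-2 + t^{2}\right)\right) + h = \left(-2 + t + t^{2}\right) + h = -2 + h + t + t^{2}$)
$\left(a{\left(-4,-6 \right)} + \frac{41}{y{\left(S{\left(0,1 \cdot 5 \right)},8 \right)}}\right)^{2} = \left(-60 + \frac{41}{-2 + 8 - 0 + \left(\left(-1\right) 0\right)^{2}}\right)^{2} = \left(-60 + \frac{41}{-2 + 8 + 0 + 0^{2}}\right)^{2} = \left(-60 + \frac{41}{-2 + 8 + 0 + 0}\right)^{2} = \left(-60 + \frac{41}{6}\right)^{2} = \left(- \frac{319}{6}\right)^{2} = \frac{101761}{36}$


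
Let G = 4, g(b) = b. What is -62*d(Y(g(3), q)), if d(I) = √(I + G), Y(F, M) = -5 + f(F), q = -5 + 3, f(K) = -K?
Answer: -124*I ≈ -124.0*I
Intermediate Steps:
q = -2
Y(F, M) = -5 - F
d(I) = √(4 + I) (d(I) = √(I + 4) = √(4 + I))
-62*d(Y(g(3), q)) = -62*√(4 + (-5 - 1*3)) = -62*√(4 + (-5 - 3)) = -62*√(4 - 8) = -124*I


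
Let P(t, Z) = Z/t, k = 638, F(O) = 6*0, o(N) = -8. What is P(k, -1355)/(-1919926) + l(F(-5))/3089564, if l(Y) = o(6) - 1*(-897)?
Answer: 136641728469/473055806618054 ≈ 0.00028885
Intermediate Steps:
F(O) = 0
l(Y) = 889 (l(Y) = -8 - 1*(-897) = -8 + 897 = 889)
P(k, -1355)/(-1919926) + l(F(-5))/3089564 = -1355/638/(-1919926) + 889/3089564 = -1355*1/638*(-1/1919926) + 889*(1/3089564) = -1355/638*(-1/1919926) + 889/3089564 = 1355/1224912788 + 889/3089564 = 136641728469/473055806618054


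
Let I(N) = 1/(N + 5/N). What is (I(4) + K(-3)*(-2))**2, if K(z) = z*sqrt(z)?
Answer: -47612/441 + 16*I*sqrt(3)/7 ≈ -107.96 + 3.959*I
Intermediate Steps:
K(z) = z**(3/2)
(I(4) + K(-3)*(-2))**2 = (4/(5 + 4**2) + (-3)**(3/2)*(-2))**2 = (4/(5 + 16) - 3*I*sqrt(3)*(-2))**2 = (4/21 + 6*I*sqrt(3))**2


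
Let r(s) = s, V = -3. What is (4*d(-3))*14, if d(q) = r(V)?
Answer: -168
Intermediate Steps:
d(q) = -3
(4*d(-3))*14 = (4*(-3))*14 = -12*14 = -168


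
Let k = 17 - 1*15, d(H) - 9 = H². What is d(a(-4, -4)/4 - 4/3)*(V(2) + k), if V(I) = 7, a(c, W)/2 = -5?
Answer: 853/4 ≈ 213.25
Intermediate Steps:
a(c, W) = -10 (a(c, W) = 2*(-5) = -10)
d(H) = 9 + H²
k = 2 (k = 17 - 15 = 2)
d(a(-4, -4)/4 - 4/3)*(V(2) + k) = (9 + (-10/4 - 4/3)²)*(7 + 2) = (9 + (-10*¼ - 4*⅓)²)*9 = (9 + (-5/2 - 4/3)²)*9 = (9 + (-23/6)²)*9 = (9 + 529/36)*9 = (853/36)*9 = 853/4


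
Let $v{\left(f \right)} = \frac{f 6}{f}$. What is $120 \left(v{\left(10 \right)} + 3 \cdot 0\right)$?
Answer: $720$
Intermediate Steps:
$v{\left(f \right)} = 6$ ($v{\left(f \right)} = \frac{6 f}{f} = 6$)
$120 \left(v{\left(10 \right)} + 3 \cdot 0\right) = 120 \left(6 + 3 \cdot 0\right) = 120 \left(6 + 0\right) = 120 \cdot 6 = 720$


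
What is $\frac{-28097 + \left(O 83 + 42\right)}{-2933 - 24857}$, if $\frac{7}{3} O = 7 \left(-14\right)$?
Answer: $\frac{31541}{27790} \approx 1.135$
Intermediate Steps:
$O = -42$ ($O = \frac{3 \cdot 7 \left(-14\right)}{7} = \frac{3}{7} \left(-98\right) = -42$)
$\frac{-28097 + \left(O 83 + 42\right)}{-2933 - 24857} = \frac{-28097 + \left(\left(-42\right) 83 + 42\right)}{-2933 - 24857} = \frac{-28097 + \left(-3486 + 42\right)}{-27790} = \left(-28097 - 3444\right) \left(- \frac{1}{27790}\right) = \left(-31541\right) \left(- \frac{1}{27790}\right) = \frac{31541}{27790}$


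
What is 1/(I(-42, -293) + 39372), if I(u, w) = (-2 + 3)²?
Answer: 1/39373 ≈ 2.5398e-5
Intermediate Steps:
I(u, w) = 1 (I(u, w) = 1² = 1)
1/(I(-42, -293) + 39372) = 1/(1 + 39372) = 1/39373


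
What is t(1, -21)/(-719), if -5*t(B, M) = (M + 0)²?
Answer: 441/3595 ≈ 0.12267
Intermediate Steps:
t(B, M) = -M²/5 (t(B, M) = -(M + 0)²/5 = -M²/5)
t(1, -21)/(-719) = -⅕*(-21)²/(-719) = -⅕*441*(-1/719) = -441/5*(-1/719) = 441/3595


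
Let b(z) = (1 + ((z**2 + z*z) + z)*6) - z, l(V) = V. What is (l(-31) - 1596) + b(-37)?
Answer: 14617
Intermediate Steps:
b(z) = 1 + 5*z + 12*z**2 (b(z) = (1 + ((z**2 + z**2) + z)*6) - z = (1 + (2*z**2 + z)*6) - z = (1 + (z + 2*z**2)*6) - z = (1 + (6*z + 12*z**2)) - z = (1 + 6*z + 12*z**2) - z = 1 + 5*z + 12*z**2)
(l(-31) - 1596) + b(-37) = (-31 - 1596) + (1 + 5*(-37) + 12*(-37)**2) = -1627 + (1 - 185 + 12*1369) = -1627 + (1 - 185 + 16428) = -1627 + 16244 = 14617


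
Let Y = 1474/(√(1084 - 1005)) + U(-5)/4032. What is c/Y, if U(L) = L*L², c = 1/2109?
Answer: 13272000/24830834983219847 + 7987617792*√79/24830834983219847 ≈ 2.8597e-6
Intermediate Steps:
c = 1/2109 ≈ 0.00047416
U(L) = L³
Y = -125/4032 + 1474*√79/79 (Y = 1474/(√(1084 - 1005)) + (-5)³/4032 = 1474/(√79) - 125*1/4032 = 1474*(√79/79) - 125/4032 = 1474*√79/79 - 125/4032 = -125/4032 + 1474*√79/79 ≈ 165.81)
c/Y = 1/(2109*(-125/4032 + 1474*√79/79))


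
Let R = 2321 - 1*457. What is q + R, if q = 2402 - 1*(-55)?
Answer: 4321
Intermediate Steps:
q = 2457 (q = 2402 + 55 = 2457)
R = 1864 (R = 2321 - 457 = 1864)
q + R = 2457 + 1864 = 4321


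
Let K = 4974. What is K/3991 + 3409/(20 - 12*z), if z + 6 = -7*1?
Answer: 14480743/702416 ≈ 20.616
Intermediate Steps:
z = -13 (z = -6 - 7*1 = -6 - 7 = -13)
K/3991 + 3409/(20 - 12*z) = 4974/3991 + 3409/(20 - 12*(-13)) = 4974*(1/3991) + 3409/(20 + 156) = 4974/3991 + 3409/176 = 14480743/702416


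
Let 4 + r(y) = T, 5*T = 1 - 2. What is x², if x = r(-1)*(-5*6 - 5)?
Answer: 21609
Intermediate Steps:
T = -⅕ (T = (1 - 2)/5 = (⅕)*(-1) = -⅕ ≈ -0.20000)
r(y) = -21/5 (r(y) = -4 - ⅕ = -21/5)
x = 147 (x = -21*(-5*6 - 5)/5 = -21*(-30 - 5)/5 = -21/5*(-35) = 147)
x² = 147² = 21609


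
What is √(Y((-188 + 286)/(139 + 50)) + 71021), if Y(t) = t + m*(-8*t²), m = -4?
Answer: √51780959/27 ≈ 266.51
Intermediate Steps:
Y(t) = t + 32*t² (Y(t) = t - (-32)*t² = t + 32*t²)
√(Y((-188 + 286)/(139 + 50)) + 71021) = √(((-188 + 286)/(139 + 50))*(1 + 32*((-188 + 286)/(139 + 50))) + 71021) = √((98/189)*(1 + 32*(98/189)) + 71021) = √((98*(1/189))*(1 + 32*(98*(1/189))) + 71021) = √(14*(1 + 32*(14/27))/27 + 71021) = √(14*(1 + 448/27)/27 + 71021) = √((14/27)*(475/27) + 71021) = √(6650/729 + 71021) = √(51780959/729) = √51780959/27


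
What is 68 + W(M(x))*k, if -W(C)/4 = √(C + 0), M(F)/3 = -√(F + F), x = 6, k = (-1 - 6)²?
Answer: 68 - 196*I*√2*3^(¾) ≈ 68.0 - 631.85*I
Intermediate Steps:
k = 49 (k = (-7)² = 49)
M(F) = -3*√2*√F (M(F) = 3*(-√(F + F)) = 3*(-√(2*F)) = 3*(-√2*√F) = -3*√2*√F)
W(C) = -4*√C (W(C) = -4*√(C + 0) = -4*√C)
68 + W(M(x))*k = 68 - 4*I*√2*3^(¾)*49 = 68 - 196*I*√2*3^(¾)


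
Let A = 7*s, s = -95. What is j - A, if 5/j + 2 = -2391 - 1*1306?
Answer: 2459830/3699 ≈ 665.00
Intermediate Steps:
A = -665 (A = 7*(-95) = -665)
j = -5/3699 (j = 5/(-2 + (-2391 - 1*1306)) = 5/(-2 + (-2391 - 1306)) = 5/(-2 - 3697) = 5/(-3699) = 5*(-1/3699) = -5/3699 ≈ -0.0013517)
j - A = -5/3699 - 1*(-665) = -5/3699 + 665 = 2459830/3699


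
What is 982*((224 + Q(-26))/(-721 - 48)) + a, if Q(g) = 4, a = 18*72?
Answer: 772728/769 ≈ 1004.8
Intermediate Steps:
a = 1296
982*((224 + Q(-26))/(-721 - 48)) + a = 982*((224 + 4)/(-721 - 48)) + 1296 = 982*(228/(-769)) + 1296 = 982*(228*(-1/769)) + 1296 = 982*(-228/769) + 1296 = -223896/769 + 1296 = 772728/769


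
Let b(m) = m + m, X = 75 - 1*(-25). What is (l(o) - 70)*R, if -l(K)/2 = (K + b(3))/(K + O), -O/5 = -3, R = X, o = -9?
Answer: -6900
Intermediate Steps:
X = 100 (X = 75 + 25 = 100)
R = 100
b(m) = 2*m
O = 15 (O = -5*(-3) = 15)
l(K) = -2*(6 + K)/(15 + K) (l(K) = -2*(K + 2*3)/(K + 15) = -2*(K + 6)/(15 + K) = -2*(6 + K)/(15 + K))
(l(o) - 70)*R = (2*(-6 - 1*(-9))/(15 - 9) - 70)*100 = (2*(-6 + 9)/6 - 70)*100 = (2*(⅙)*3 - 70)*100 = (1 - 70)*100 = -69*100 = -6900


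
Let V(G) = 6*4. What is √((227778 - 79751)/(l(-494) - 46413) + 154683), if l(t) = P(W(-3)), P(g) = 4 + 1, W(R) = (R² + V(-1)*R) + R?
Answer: √83283572150474/23204 ≈ 393.29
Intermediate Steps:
V(G) = 24
W(R) = R² + 25*R (W(R) = (R² + 24*R) + R = R² + 25*R)
P(g) = 5
l(t) = 5
√((227778 - 79751)/(l(-494) - 46413) + 154683) = √((227778 - 79751)/(5 - 46413) + 154683) = √(148027/(-46408) + 154683) = √(148027*(-1/46408) + 154683) = √(-148027/46408 + 154683) = √(7178380637/46408) = √83283572150474/23204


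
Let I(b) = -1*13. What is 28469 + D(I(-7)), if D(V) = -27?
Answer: 28442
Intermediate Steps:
I(b) = -13
28469 + D(I(-7)) = 28469 - 27 = 28442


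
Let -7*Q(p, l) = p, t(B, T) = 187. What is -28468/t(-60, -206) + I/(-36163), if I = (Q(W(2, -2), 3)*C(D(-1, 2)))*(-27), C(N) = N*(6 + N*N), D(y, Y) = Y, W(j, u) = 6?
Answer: -655183988/4303397 ≈ -152.25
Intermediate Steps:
C(N) = N*(6 + N²)
Q(p, l) = -p/7
I = 3240/7 (I = ((-⅐*6)*(2*(6 + 2²)))*(-27) = -12*(6 + 4)/7*(-27) = -12*10/7*(-27) = -6/7*20*(-27) = -120/7*(-27) = 3240/7 ≈ 462.86)
-28468/t(-60, -206) + I/(-36163) = -28468/187 + (3240/7)/(-36163) = -28468*1/187 + (3240/7)*(-1/36163) = -2588/17 - 3240/253141 = -655183988/4303397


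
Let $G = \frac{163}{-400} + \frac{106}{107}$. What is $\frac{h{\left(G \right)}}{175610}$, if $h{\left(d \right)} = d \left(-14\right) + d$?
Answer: $- \frac{324467}{7516108000} \approx -4.317 \cdot 10^{-5}$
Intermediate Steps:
$G = \frac{24959}{42800}$ ($G = 163 \left(- \frac{1}{400}\right) + 106 \cdot \frac{1}{107} = - \frac{163}{400} + \frac{106}{107} = \frac{24959}{42800} \approx 0.58315$)
$h{\left(d \right)} = - 13 d$ ($h{\left(d \right)} = - 14 d + d = - 13 d$)
$\frac{h{\left(G \right)}}{175610} = \frac{\left(-13\right) \frac{24959}{42800}}{175610} = \left(- \frac{324467}{42800}\right) \frac{1}{175610} = - \frac{324467}{7516108000}$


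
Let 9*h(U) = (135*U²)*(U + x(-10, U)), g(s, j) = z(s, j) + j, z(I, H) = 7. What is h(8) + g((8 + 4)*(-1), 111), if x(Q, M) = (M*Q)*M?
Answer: -606602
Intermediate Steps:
x(Q, M) = Q*M²
g(s, j) = 7 + j
h(U) = 15*U²*(U - 10*U²) (h(U) = ((135*U²)*(U - 10*U²))/9 = (135*U²*(U - 10*U²))/9 = 15*U²*(U - 10*U²))
h(8) + g((8 + 4)*(-1), 111) = 8³*(15 - 150*8) + (7 + 111) = 512*(15 - 1200) + 118 = 512*(-1185) + 118 = -606720 + 118 = -606602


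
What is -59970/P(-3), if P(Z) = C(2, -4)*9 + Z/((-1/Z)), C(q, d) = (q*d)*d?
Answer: -19990/93 ≈ -214.95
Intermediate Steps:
C(q, d) = q*d**2 (C(q, d) = (d*q)*d = q*d**2)
P(Z) = 288 - Z**2 (P(Z) = (2*(-4)**2)*9 + Z/((-1/Z)) = (2*16)*9 + Z*(-Z) = 32*9 - Z**2 = 288 - Z**2)
-59970/P(-3) = -59970/(288 - 1*(-3)**2) = -59970/(288 - 1*9) = -59970/(288 - 9) = -59970/279 = -59970*1/279 = -19990/93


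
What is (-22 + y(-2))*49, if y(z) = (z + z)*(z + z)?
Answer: -294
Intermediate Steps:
y(z) = 4*z**2 (y(z) = (2*z)*(2*z) = 4*z**2)
(-22 + y(-2))*49 = (-22 + 4*(-2)**2)*49 = (-22 + 4*4)*49 = (-22 + 16)*49 = -6*49 = -294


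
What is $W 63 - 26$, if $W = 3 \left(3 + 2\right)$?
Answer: $919$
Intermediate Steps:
$W = 15$ ($W = 3 \cdot 5 = 15$)
$W 63 - 26 = 15 \cdot 63 - 26 = 945 - 26 = 919$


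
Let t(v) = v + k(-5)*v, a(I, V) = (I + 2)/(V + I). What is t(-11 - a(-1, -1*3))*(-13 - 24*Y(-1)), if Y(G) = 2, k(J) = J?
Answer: -2623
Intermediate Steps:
a(I, V) = (2 + I)/(I + V)
t(v) = -4*v (t(v) = v - 5*v = -4*v)
t(-11 - a(-1, -1*3))*(-13 - 24*Y(-1)) = (-4*(-11 - (2 - 1)/(-1 - 1*3)))*(-13 - 24*2) = (-4*(-11 - 1/(-1 - 3)))*(-13 - 48) = -4*(-11 - 1/(-4))*(-61) = -4*(-11 - (-1)/4)*(-61) = -4*(-11 - 1*(-¼))*(-61) = -4*(-11 + ¼)*(-61) = -4*(-43/4)*(-61) = 43*(-61) = -2623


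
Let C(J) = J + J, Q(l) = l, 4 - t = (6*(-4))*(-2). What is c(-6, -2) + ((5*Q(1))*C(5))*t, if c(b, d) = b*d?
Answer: -2188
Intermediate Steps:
t = -44 (t = 4 - 6*(-4)*(-2) = 4 - (-24)*(-2) = 4 - 1*48 = 4 - 48 = -44)
C(J) = 2*J
c(-6, -2) + ((5*Q(1))*C(5))*t = -6*(-2) + ((5*1)*(2*5))*(-44) = 12 + (5*10)*(-44) = 12 + 50*(-44) = 12 - 2200 = -2188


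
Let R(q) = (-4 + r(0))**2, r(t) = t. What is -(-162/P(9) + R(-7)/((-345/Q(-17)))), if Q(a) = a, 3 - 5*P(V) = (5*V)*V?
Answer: -64799/23115 ≈ -2.8033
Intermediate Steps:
P(V) = 3/5 - V**2 (P(V) = 3/5 - 5*V*V/5 = 3/5 - V**2)
R(q) = 16 (R(q) = (-4 + 0)**2 = (-4)**2 = 16)
-(-162/P(9) + R(-7)/((-345/Q(-17)))) = -(-162/(3/5 - 1*9**2) + 16/((-345/(-17)))) = -(-162/(3/5 - 1*81) + 16/((-345*(-1/17)))) = -(-162/(3/5 - 81) + 16/(345/17)) = -(-162/(-402/5) + 16*(17/345)) = -(-162*(-5/402) + 272/345) = -(135/67 + 272/345) = -1*64799/23115 = -64799/23115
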